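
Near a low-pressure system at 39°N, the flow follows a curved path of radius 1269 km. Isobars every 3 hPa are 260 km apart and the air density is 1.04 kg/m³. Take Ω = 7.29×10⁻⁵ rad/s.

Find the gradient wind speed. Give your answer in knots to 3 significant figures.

Coriolis parameter at 39°N:
f = 2Ω sin φ = 2 × 7.29×10⁻⁵ × sin 39° = 9.18×10⁻⁵ s⁻¹
Pressure gradient: |∂P/∂n| = 300 Pa / 260000 m = 1.15×10⁻³ Pa/m
Geostrophic speed: V_g = |∂P/∂n|/(fρ) = 1.15×10⁻³/(9.18×10⁻⁵ × 1.04) = 12.1 m/s
Around a low, centrifugal force acts outward with Coriolis, so pressure-gradient force balances both:
(1/ρ)|∂P/∂n| = fV + V²/R  →  V² + fR·V − fR·V_g = 0
With fR = 9.18×10⁻⁵ × 1269×10³ m = 116 m/s:
V = [−fR + √((fR)² + 4 fR V_g)]/2 = [−116 + √(116² + 4×116×12.1)]/2 = 11 m/s
Subgeostrophic (V < V_g = 12.1 m/s), as expected around a low.
Converting: 11 m/s × 1.944 = 21.5 knots

21.5 knots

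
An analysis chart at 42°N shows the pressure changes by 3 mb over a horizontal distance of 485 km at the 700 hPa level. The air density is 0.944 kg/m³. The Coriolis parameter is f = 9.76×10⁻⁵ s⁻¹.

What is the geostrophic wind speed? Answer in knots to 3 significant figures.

Pressure gradient: |∂P/∂n| = 300 Pa / 485000 m = 6.19×10⁻⁴ Pa/m
Geostrophic balance (pressure-gradient force = Coriolis force):
V_g = (1/(fρ)) |∂P/∂n| = 6.19×10⁻⁴ / (9.76×10⁻⁵ × 0.944) = 6.71 m/s
Converting: 6.71 m/s × 1.944 = 13.1 knots

13.1 knots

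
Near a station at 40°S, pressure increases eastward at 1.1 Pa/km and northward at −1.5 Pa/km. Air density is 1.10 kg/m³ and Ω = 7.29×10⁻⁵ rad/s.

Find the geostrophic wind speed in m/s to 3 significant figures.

18.0 m/s

Coriolis parameter at 40°S:
f = 2Ω sin φ = 2 × 7.29×10⁻⁵ × sin 40° = 9.37×10⁻⁵ s⁻¹
In the Southern Hemisphere f is negative: f = −9.37×10⁻⁵ s⁻¹.
Component geostrophic relations (x east, y north):
u_g = −(1/(fρ)) ∂P/∂y,  v_g = (1/(fρ)) ∂P/∂x
u_g = −(−1.5×10⁻³)/(−9.37×10⁻⁵ × 1.10) = −14.6 m/s;  v_g = (1.1×10⁻³)/(−9.37×10⁻⁵ × 1.10) = −10.7 m/s
|V_g| = √(u_g² + v_g²) = 18.0 m/s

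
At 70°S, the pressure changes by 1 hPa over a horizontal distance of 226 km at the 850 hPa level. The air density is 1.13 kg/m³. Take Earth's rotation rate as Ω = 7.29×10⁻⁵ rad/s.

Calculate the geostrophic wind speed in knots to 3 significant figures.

Coriolis parameter at 70°S:
f = 2Ω sin φ = 2 × 7.29×10⁻⁵ × sin 70° = 1.37×10⁻⁴ s⁻¹
Pressure gradient: |∂P/∂n| = 100 Pa / 226000 m = 4.42×10⁻⁴ Pa/m
Geostrophic balance (pressure-gradient force = Coriolis force):
V_g = (1/(fρ)) |∂P/∂n| = 4.42×10⁻⁴ / (1.37×10⁻⁴ × 1.13) = 2.86 m/s
Converting: 2.86 m/s × 1.944 = 5.56 knots

5.56 knots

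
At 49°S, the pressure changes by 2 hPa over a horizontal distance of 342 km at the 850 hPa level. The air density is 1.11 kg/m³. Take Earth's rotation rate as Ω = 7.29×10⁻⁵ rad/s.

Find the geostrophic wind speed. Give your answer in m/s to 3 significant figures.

Coriolis parameter at 49°S:
f = 2Ω sin φ = 2 × 7.29×10⁻⁵ × sin 49° = 1.10×10⁻⁴ s⁻¹
Pressure gradient: |∂P/∂n| = 200 Pa / 342000 m = 5.85×10⁻⁴ Pa/m
Geostrophic balance (pressure-gradient force = Coriolis force):
V_g = (1/(fρ)) |∂P/∂n| = 5.85×10⁻⁴ / (1.10×10⁻⁴ × 1.11) = 4.79 m/s

4.79 m/s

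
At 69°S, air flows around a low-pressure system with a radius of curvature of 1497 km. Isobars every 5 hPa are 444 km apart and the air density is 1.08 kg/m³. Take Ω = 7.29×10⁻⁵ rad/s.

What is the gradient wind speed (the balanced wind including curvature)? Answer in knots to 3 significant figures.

Coriolis parameter at 69°S:
f = 2Ω sin φ = 2 × 7.29×10⁻⁵ × sin 69° = 1.36×10⁻⁴ s⁻¹
Pressure gradient: |∂P/∂n| = 500 Pa / 444000 m = 1.13×10⁻³ Pa/m
Geostrophic speed: V_g = |∂P/∂n|/(fρ) = 1.13×10⁻³/(1.36×10⁻⁴ × 1.08) = 7.66 m/s
Around a low, centrifugal force acts outward with Coriolis, so pressure-gradient force balances both:
(1/ρ)|∂P/∂n| = fV + V²/R  →  V² + fR·V − fR·V_g = 0
With fR = 1.36×10⁻⁴ × 1497×10³ m = 204 m/s:
V = [−fR + √((fR)² + 4 fR V_g)]/2 = [−204 + √(204² + 4×204×7.66)]/2 = 7.39 m/s
Subgeostrophic (V < V_g = 7.66 m/s), as expected around a low.
Converting: 7.39 m/s × 1.944 = 14.4 knots

14.4 knots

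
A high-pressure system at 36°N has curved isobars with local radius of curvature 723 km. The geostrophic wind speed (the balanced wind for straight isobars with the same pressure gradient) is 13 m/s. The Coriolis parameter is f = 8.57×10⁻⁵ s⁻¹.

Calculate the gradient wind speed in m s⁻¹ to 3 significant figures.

Around a high, pressure-gradient force acts outward with centrifugal, so Coriolis balances both:
fV = (1/ρ)|∂P/∂n| + V²/R  →  V² − fR·V + fR·V_g = 0
With fR = 8.57×10⁻⁵ × 723×10³ m = 62.0 m/s:
V = [fR − √((fR)² − 4 fR V_g)]/2 = [62.0 − √(62.0² − 4×62.0×13)]/2 = 18.6 m/s
Supergeostrophic (V > V_g = 13 m/s), as expected around a high.

18.6 m s⁻¹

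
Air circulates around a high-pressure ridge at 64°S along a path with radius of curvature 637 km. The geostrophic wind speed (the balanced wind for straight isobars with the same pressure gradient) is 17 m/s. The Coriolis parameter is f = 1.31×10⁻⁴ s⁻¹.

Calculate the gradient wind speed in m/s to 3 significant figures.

23.8 m/s

Around a high, pressure-gradient force acts outward with centrifugal, so Coriolis balances both:
fV = (1/ρ)|∂P/∂n| + V²/R  →  V² − fR·V + fR·V_g = 0
With fR = 1.31×10⁻⁴ × 637×10³ m = 83.4 m/s:
V = [fR − √((fR)² − 4 fR V_g)]/2 = [83.4 − √(83.4² − 4×83.4×17)]/2 = 23.8 m/s
Supergeostrophic (V > V_g = 17 m/s), as expected around a high.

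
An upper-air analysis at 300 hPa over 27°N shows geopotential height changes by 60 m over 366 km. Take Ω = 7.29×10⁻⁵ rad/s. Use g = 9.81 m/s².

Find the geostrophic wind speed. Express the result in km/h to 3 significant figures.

87.5 km/h

Coriolis parameter at 27°N:
f = 2Ω sin φ = 2 × 7.29×10⁻⁵ × sin 27° = 6.62×10⁻⁵ s⁻¹
Height gradient: |∂Z/∂n| = 60 m / 366000 m = 1.64×10⁻⁴
On a pressure surface, geostrophic balance gives V_g = (g/f)|∂Z/∂n|:
V_g = 9.81 × 1.64×10⁻⁴ / 6.62×10⁻⁵ = 24.3 m/s
Converting: 24.3 m/s × 3.6 = 87.5 km/h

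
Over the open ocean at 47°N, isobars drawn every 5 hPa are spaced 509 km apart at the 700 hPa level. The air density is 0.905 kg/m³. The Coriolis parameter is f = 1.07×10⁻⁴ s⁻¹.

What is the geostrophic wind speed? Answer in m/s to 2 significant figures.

Pressure gradient: |∂P/∂n| = 500 Pa / 509000 m = 9.82×10⁻⁴ Pa/m
Geostrophic balance (pressure-gradient force = Coriolis force):
V_g = (1/(fρ)) |∂P/∂n| = 9.82×10⁻⁴ / (1.07×10⁻⁴ × 0.905) = 10.1 m/s

10 m/s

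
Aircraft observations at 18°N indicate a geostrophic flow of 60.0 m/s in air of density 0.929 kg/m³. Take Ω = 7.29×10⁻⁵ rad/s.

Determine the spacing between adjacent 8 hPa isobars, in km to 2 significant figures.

320 km

Coriolis parameter at 18°N:
f = 2Ω sin φ = 2 × 7.29×10⁻⁵ × sin 18° = 4.51×10⁻⁵ s⁻¹
Geostrophic balance rearranged: |∂P/∂n| = f ρ V_g
|∂P/∂n| = 4.51×10⁻⁵ × 0.929 × 60.0 = 2.51×10⁻³ Pa/m
Isobar spacing: Δn = ΔP/|∂P/∂n| = 800 Pa / 2.51×10⁻³ Pa/m = 318554 m ≈ 320 km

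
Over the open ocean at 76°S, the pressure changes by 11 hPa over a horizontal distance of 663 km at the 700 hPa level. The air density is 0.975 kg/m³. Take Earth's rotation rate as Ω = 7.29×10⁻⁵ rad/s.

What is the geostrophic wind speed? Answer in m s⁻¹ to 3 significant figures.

12.0 m s⁻¹

Coriolis parameter at 76°S:
f = 2Ω sin φ = 2 × 7.29×10⁻⁵ × sin 76° = 1.41×10⁻⁴ s⁻¹
Pressure gradient: |∂P/∂n| = 1100 Pa / 663000 m = 1.66×10⁻³ Pa/m
Geostrophic balance (pressure-gradient force = Coriolis force):
V_g = (1/(fρ)) |∂P/∂n| = 1.66×10⁻³ / (1.41×10⁻⁴ × 0.975) = 12.0 m/s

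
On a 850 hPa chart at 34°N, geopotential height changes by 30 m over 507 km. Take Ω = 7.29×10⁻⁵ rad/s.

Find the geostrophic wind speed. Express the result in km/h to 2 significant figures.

26 km/h

Coriolis parameter at 34°N:
f = 2Ω sin φ = 2 × 7.29×10⁻⁵ × sin 34° = 8.15×10⁻⁵ s⁻¹
Height gradient: |∂Z/∂n| = 30 m / 507000 m = 5.92×10⁻⁵
On a pressure surface, geostrophic balance gives V_g = (g/f)|∂Z/∂n|:
V_g = 9.81 × 5.92×10⁻⁵ / 8.15×10⁻⁵ = 7.12 m/s
Converting: 7.12 m/s × 3.6 = 26 km/h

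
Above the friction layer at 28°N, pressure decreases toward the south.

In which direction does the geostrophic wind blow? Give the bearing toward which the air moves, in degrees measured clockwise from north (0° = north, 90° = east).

The pressure-gradient force points toward the south (bearing 180°).
Geostrophic balance: in the Northern Hemisphere the Coriolis force deflects motion to the right, so the geostrophic wind blows 90° to the right of the pressure-gradient force (low pressure on the left).
Rotating 180° by 90° clockwise gives 270° — the wind blows toward the west.

270°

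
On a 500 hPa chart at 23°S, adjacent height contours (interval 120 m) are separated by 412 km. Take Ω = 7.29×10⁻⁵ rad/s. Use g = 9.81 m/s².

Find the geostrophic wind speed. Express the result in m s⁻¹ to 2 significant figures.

Coriolis parameter at 23°S:
f = 2Ω sin φ = 2 × 7.29×10⁻⁵ × sin 23° = 5.70×10⁻⁵ s⁻¹
Height gradient: |∂Z/∂n| = 120 m / 412000 m = 2.91×10⁻⁴
On a pressure surface, geostrophic balance gives V_g = (g/f)|∂Z/∂n|:
V_g = 9.81 × 2.91×10⁻⁴ / 5.70×10⁻⁵ = 50.2 m/s

50 m s⁻¹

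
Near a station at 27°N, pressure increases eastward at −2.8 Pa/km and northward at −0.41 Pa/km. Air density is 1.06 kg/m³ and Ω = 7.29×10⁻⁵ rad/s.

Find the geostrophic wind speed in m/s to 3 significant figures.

40.3 m/s

Coriolis parameter at 27°N:
f = 2Ω sin φ = 2 × 7.29×10⁻⁵ × sin 27° = 6.62×10⁻⁵ s⁻¹
Component geostrophic relations (x east, y north):
u_g = −(1/(fρ)) ∂P/∂y,  v_g = (1/(fρ)) ∂P/∂x
u_g = −(−0.41×10⁻³)/(6.62×10⁻⁵ × 1.06) = 5.84 m/s;  v_g = (−2.8×10⁻³)/(6.62×10⁻⁵ × 1.06) = −39.9 m/s
|V_g| = √(u_g² + v_g²) = 40.3 m/s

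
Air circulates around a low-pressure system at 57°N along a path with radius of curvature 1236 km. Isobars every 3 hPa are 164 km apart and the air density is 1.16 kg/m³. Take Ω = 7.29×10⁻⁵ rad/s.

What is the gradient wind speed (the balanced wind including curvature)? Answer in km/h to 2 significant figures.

43 km/h

Coriolis parameter at 57°N:
f = 2Ω sin φ = 2 × 7.29×10⁻⁵ × sin 57° = 1.22×10⁻⁴ s⁻¹
Pressure gradient: |∂P/∂n| = 300 Pa / 164000 m = 1.83×10⁻³ Pa/m
Geostrophic speed: V_g = |∂P/∂n|/(fρ) = 1.83×10⁻³/(1.22×10⁻⁴ × 1.16) = 12.9 m/s
Around a low, centrifugal force acts outward with Coriolis, so pressure-gradient force balances both:
(1/ρ)|∂P/∂n| = fV + V²/R  →  V² + fR·V − fR·V_g = 0
With fR = 1.22×10⁻⁴ × 1236×10³ m = 151 m/s:
V = [−fR + √((fR)² + 4 fR V_g)]/2 = [−151 + √(151² + 4×151×12.9)]/2 = 12 m/s
Subgeostrophic (V < V_g = 12.9 m/s), as expected around a low.
Converting: 12 m/s × 3.6 = 43 km/h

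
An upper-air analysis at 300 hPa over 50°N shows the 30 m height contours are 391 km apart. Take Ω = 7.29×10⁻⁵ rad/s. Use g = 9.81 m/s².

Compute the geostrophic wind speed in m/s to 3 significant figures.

6.74 m/s

Coriolis parameter at 50°N:
f = 2Ω sin φ = 2 × 7.29×10⁻⁵ × sin 50° = 1.12×10⁻⁴ s⁻¹
Height gradient: |∂Z/∂n| = 30 m / 391000 m = 7.67×10⁻⁵
On a pressure surface, geostrophic balance gives V_g = (g/f)|∂Z/∂n|:
V_g = 9.81 × 7.67×10⁻⁵ / 1.12×10⁻⁴ = 6.74 m/s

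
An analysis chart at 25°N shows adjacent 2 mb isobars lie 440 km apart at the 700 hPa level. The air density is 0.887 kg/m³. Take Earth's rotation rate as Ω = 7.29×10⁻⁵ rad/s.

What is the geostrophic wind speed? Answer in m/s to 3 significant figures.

Coriolis parameter at 25°N:
f = 2Ω sin φ = 2 × 7.29×10⁻⁵ × sin 25° = 6.16×10⁻⁵ s⁻¹
Pressure gradient: |∂P/∂n| = 200 Pa / 440000 m = 4.55×10⁻⁴ Pa/m
Geostrophic balance (pressure-gradient force = Coriolis force):
V_g = (1/(fρ)) |∂P/∂n| = 4.55×10⁻⁴ / (6.16×10⁻⁵ × 0.887) = 8.32 m/s

8.32 m/s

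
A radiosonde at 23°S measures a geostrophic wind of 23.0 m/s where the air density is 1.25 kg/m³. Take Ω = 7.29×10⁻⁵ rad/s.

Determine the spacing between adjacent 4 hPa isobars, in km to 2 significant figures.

240 km

Coriolis parameter at 23°S:
f = 2Ω sin φ = 2 × 7.29×10⁻⁵ × sin 23° = 5.70×10⁻⁵ s⁻¹
Geostrophic balance rearranged: |∂P/∂n| = f ρ V_g
|∂P/∂n| = 5.70×10⁻⁵ × 1.25 × 23.0 = 1.64×10⁻³ Pa/m
Isobar spacing: Δn = ΔP/|∂P/∂n| = 400 Pa / 1.64×10⁻³ Pa/m = 244223 m ≈ 240 km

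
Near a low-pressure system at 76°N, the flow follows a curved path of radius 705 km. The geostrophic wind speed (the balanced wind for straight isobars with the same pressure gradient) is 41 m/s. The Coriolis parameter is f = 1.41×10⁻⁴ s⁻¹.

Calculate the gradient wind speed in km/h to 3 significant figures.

112 km/h

Around a low, centrifugal force acts outward with Coriolis, so pressure-gradient force balances both:
(1/ρ)|∂P/∂n| = fV + V²/R  →  V² + fR·V − fR·V_g = 0
With fR = 1.41×10⁻⁴ × 705×10³ m = 99.4 m/s:
V = [−fR + √((fR)² + 4 fR V_g)]/2 = [−99.4 + √(99.4² + 4×99.4×41)]/2 = 31.2 m/s
Subgeostrophic (V < V_g = 41 m/s), as expected around a low.
Converting: 31.2 m/s × 3.6 = 112 km/h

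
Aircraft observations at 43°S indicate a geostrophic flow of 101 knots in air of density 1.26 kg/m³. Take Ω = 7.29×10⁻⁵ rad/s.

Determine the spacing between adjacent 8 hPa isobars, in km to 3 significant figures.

123 km

Coriolis parameter at 43°S:
f = 2Ω sin φ = 2 × 7.29×10⁻⁵ × sin 43° = 9.94×10⁻⁵ s⁻¹
Wind speed in SI: 101 knots = 52.0 m/s
Geostrophic balance rearranged: |∂P/∂n| = f ρ V_g
|∂P/∂n| = 9.94×10⁻⁵ × 1.26 × 52.0 = 6.51×10⁻³ Pa/m
Isobar spacing: Δn = ΔP/|∂P/∂n| = 800 Pa / 6.51×10⁻³ Pa/m = 122891 m ≈ 123 km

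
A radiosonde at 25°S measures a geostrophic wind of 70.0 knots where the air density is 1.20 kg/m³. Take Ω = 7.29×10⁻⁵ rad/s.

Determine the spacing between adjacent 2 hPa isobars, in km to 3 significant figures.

75.1 km

Coriolis parameter at 25°S:
f = 2Ω sin φ = 2 × 7.29×10⁻⁵ × sin 25° = 6.16×10⁻⁵ s⁻¹
Wind speed in SI: 70.0 knots = 36.0 m/s
Geostrophic balance rearranged: |∂P/∂n| = f ρ V_g
|∂P/∂n| = 6.16×10⁻⁵ × 1.20 × 36.0 = 2.66×10⁻³ Pa/m
Isobar spacing: Δn = ΔP/|∂P/∂n| = 200 Pa / 2.66×10⁻³ Pa/m = 75112 m ≈ 75.1 km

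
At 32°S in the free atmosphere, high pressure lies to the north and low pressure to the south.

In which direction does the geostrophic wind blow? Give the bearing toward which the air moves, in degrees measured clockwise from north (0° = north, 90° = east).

The pressure-gradient force points toward the south (bearing 180°).
Geostrophic balance: in the Southern Hemisphere the Coriolis force deflects motion to the left, so the geostrophic wind blows 90° to the left of the pressure-gradient force (low pressure on the right).
Rotating 180° by 90° counterclockwise gives 090° — the wind blows toward the east.

090°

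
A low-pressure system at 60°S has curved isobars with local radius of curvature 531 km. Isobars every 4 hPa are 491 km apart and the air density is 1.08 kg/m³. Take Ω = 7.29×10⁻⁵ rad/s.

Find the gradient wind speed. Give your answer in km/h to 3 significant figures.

Coriolis parameter at 60°S:
f = 2Ω sin φ = 2 × 7.29×10⁻⁵ × sin 60° = 1.26×10⁻⁴ s⁻¹
Pressure gradient: |∂P/∂n| = 400 Pa / 491000 m = 8.15×10⁻⁴ Pa/m
Geostrophic speed: V_g = |∂P/∂n|/(fρ) = 8.15×10⁻⁴/(1.26×10⁻⁴ × 1.08) = 5.97 m/s
Around a low, centrifugal force acts outward with Coriolis, so pressure-gradient force balances both:
(1/ρ)|∂P/∂n| = fV + V²/R  →  V² + fR·V − fR·V_g = 0
With fR = 1.26×10⁻⁴ × 531×10³ m = 67.0 m/s:
V = [−fR + √((fR)² + 4 fR V_g)]/2 = [−67.0 + √(67.0² + 4×67.0×5.97)]/2 = 5.52 m/s
Subgeostrophic (V < V_g = 5.97 m/s), as expected around a low.
Converting: 5.52 m/s × 3.6 = 19.9 km/h

19.9 km/h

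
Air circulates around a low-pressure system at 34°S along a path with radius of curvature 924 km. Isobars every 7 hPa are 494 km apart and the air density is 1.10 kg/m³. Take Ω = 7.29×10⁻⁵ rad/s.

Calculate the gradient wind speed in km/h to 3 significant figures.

48.3 km/h

Coriolis parameter at 34°S:
f = 2Ω sin φ = 2 × 7.29×10⁻⁵ × sin 34° = 8.15×10⁻⁵ s⁻¹
Pressure gradient: |∂P/∂n| = 700 Pa / 494000 m = 1.42×10⁻³ Pa/m
Geostrophic speed: V_g = |∂P/∂n|/(fρ) = 1.42×10⁻³/(8.15×10⁻⁵ × 1.10) = 15.8 m/s
Around a low, centrifugal force acts outward with Coriolis, so pressure-gradient force balances both:
(1/ρ)|∂P/∂n| = fV + V²/R  →  V² + fR·V − fR·V_g = 0
With fR = 8.15×10⁻⁵ × 924×10³ m = 75.3 m/s:
V = [−fR + √((fR)² + 4 fR V_g)]/2 = [−75.3 + √(75.3² + 4×75.3×15.8)]/2 = 13.4 m/s
Subgeostrophic (V < V_g = 15.8 m/s), as expected around a low.
Converting: 13.4 m/s × 3.6 = 48.3 km/h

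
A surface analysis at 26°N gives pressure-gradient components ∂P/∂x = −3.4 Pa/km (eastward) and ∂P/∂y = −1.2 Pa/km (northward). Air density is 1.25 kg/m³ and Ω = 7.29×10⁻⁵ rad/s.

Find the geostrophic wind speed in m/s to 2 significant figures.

Coriolis parameter at 26°N:
f = 2Ω sin φ = 2 × 7.29×10⁻⁵ × sin 26° = 6.39×10⁻⁵ s⁻¹
Component geostrophic relations (x east, y north):
u_g = −(1/(fρ)) ∂P/∂y,  v_g = (1/(fρ)) ∂P/∂x
u_g = −(−1.2×10⁻³)/(6.39×10⁻⁵ × 1.25) = 15.0 m/s;  v_g = (−3.4×10⁻³)/(6.39×10⁻⁵ × 1.25) = −42.6 m/s
|V_g| = √(u_g² + v_g²) = 45.1 m/s

45 m/s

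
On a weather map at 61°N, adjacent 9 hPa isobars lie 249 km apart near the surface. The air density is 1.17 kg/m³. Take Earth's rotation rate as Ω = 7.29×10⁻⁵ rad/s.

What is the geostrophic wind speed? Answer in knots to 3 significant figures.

Coriolis parameter at 61°N:
f = 2Ω sin φ = 2 × 7.29×10⁻⁵ × sin 61° = 1.28×10⁻⁴ s⁻¹
Pressure gradient: |∂P/∂n| = 900 Pa / 249000 m = 3.61×10⁻³ Pa/m
Geostrophic balance (pressure-gradient force = Coriolis force):
V_g = (1/(fρ)) |∂P/∂n| = 3.61×10⁻³ / (1.28×10⁻⁴ × 1.17) = 24.2 m/s
Converting: 24.2 m/s × 1.944 = 47.1 knots

47.1 knots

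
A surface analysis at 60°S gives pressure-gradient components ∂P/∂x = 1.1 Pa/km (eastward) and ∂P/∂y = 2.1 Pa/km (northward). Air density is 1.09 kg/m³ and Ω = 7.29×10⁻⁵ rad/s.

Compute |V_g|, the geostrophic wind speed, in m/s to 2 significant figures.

17 m/s

Coriolis parameter at 60°S:
f = 2Ω sin φ = 2 × 7.29×10⁻⁵ × sin 60° = 1.26×10⁻⁴ s⁻¹
In the Southern Hemisphere f is negative: f = −1.26×10⁻⁴ s⁻¹.
Component geostrophic relations (x east, y north):
u_g = −(1/(fρ)) ∂P/∂y,  v_g = (1/(fρ)) ∂P/∂x
u_g = −(2.1×10⁻³)/(−1.26×10⁻⁴ × 1.09) = 15.3 m/s;  v_g = (1.1×10⁻³)/(−1.26×10⁻⁴ × 1.09) = −7.99 m/s
|V_g| = √(u_g² + v_g²) = 17.2 m/s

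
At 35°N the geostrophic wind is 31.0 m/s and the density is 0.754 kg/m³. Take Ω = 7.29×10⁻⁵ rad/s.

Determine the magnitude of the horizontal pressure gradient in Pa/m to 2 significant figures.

2.0×10⁻³ Pa/m

Coriolis parameter at 35°N:
f = 2Ω sin φ = 2 × 7.29×10⁻⁵ × sin 35° = 8.36×10⁻⁵ s⁻¹
Geostrophic balance rearranged: |∂P/∂n| = f ρ V_g
|∂P/∂n| = 8.36×10⁻⁵ × 0.754 × 31.0 = 1.95×10⁻³ Pa/m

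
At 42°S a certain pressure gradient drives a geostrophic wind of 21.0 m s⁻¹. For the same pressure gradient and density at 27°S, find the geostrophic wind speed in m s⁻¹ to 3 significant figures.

With the same pressure gradient and density, V_g ∝ 1/f ∝ 1/sin φ.
V₂ = V₁ · sin φ₁ / sin φ₂ = 21.0 × sin 42° / sin 27°
V₂ = 21.0 × 0.6691/0.4540 = 31.0 m s⁻¹

31.0 m s⁻¹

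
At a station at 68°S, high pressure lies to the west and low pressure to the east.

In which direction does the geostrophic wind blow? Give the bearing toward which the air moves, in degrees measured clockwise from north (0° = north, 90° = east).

The pressure-gradient force points toward the east (bearing 090°).
Geostrophic balance: in the Southern Hemisphere the Coriolis force deflects motion to the left, so the geostrophic wind blows 90° to the left of the pressure-gradient force (low pressure on the right).
Rotating 090° by 90° counterclockwise gives 000° — the wind blows toward the north.

000°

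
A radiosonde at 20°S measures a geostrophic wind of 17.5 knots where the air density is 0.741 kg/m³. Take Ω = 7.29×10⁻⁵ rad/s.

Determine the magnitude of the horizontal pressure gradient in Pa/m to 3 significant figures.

3.33×10⁻⁴ Pa/m

Coriolis parameter at 20°S:
f = 2Ω sin φ = 2 × 7.29×10⁻⁵ × sin 20° = 4.99×10⁻⁵ s⁻¹
Wind speed in SI: 17.5 knots = 9.00 m/s
Geostrophic balance rearranged: |∂P/∂n| = f ρ V_g
|∂P/∂n| = 4.99×10⁻⁵ × 0.741 × 9.00 = 3.33×10⁻⁴ Pa/m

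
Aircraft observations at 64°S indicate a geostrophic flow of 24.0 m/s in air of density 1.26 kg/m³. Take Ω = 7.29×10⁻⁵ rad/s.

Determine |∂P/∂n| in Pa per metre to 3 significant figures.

3.96×10⁻³ Pa/m

Coriolis parameter at 64°S:
f = 2Ω sin φ = 2 × 7.29×10⁻⁵ × sin 64° = 1.31×10⁻⁴ s⁻¹
Geostrophic balance rearranged: |∂P/∂n| = f ρ V_g
|∂P/∂n| = 1.31×10⁻⁴ × 1.26 × 24.0 = 3.96×10⁻³ Pa/m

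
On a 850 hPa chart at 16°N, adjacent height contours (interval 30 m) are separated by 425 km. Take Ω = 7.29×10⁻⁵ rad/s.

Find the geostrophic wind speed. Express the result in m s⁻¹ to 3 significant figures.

Coriolis parameter at 16°N:
f = 2Ω sin φ = 2 × 7.29×10⁻⁵ × sin 16° = 4.02×10⁻⁵ s⁻¹
Height gradient: |∂Z/∂n| = 30 m / 425000 m = 7.06×10⁻⁵
On a pressure surface, geostrophic balance gives V_g = (g/f)|∂Z/∂n|:
V_g = 9.81 × 7.06×10⁻⁵ / 4.02×10⁻⁵ = 17.2 m/s

17.2 m s⁻¹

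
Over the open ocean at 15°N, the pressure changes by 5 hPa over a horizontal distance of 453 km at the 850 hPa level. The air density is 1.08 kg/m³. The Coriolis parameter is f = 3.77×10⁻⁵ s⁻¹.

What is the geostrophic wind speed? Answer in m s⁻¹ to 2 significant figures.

27 m s⁻¹

Pressure gradient: |∂P/∂n| = 500 Pa / 453000 m = 1.10×10⁻³ Pa/m
Geostrophic balance (pressure-gradient force = Coriolis force):
V_g = (1/(fρ)) |∂P/∂n| = 1.10×10⁻³ / (3.77×10⁻⁵ × 1.08) = 27.1 m/s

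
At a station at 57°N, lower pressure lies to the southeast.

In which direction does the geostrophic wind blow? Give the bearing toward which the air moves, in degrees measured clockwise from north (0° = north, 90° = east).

225°

The pressure-gradient force points toward the southeast (bearing 135°).
Geostrophic balance: in the Northern Hemisphere the Coriolis force deflects motion to the right, so the geostrophic wind blows 90° to the right of the pressure-gradient force (low pressure on the left).
Rotating 135° by 90° clockwise gives 225° — the wind blows toward the southwest.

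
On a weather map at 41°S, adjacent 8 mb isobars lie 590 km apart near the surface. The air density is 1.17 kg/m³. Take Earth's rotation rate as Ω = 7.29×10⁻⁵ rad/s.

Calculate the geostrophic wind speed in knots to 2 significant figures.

24 knots

Coriolis parameter at 41°S:
f = 2Ω sin φ = 2 × 7.29×10⁻⁵ × sin 41° = 9.57×10⁻⁵ s⁻¹
Pressure gradient: |∂P/∂n| = 800 Pa / 590000 m = 1.36×10⁻³ Pa/m
Geostrophic balance (pressure-gradient force = Coriolis force):
V_g = (1/(fρ)) |∂P/∂n| = 1.36×10⁻³ / (9.57×10⁻⁵ × 1.17) = 12.1 m/s
Converting: 12.1 m/s × 1.944 = 24 knots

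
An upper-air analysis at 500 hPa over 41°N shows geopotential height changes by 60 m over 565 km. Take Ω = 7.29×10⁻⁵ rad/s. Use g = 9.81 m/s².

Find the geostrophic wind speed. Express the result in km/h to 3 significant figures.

39.2 km/h

Coriolis parameter at 41°N:
f = 2Ω sin φ = 2 × 7.29×10⁻⁵ × sin 41° = 9.57×10⁻⁵ s⁻¹
Height gradient: |∂Z/∂n| = 60 m / 565000 m = 1.06×10⁻⁴
On a pressure surface, geostrophic balance gives V_g = (g/f)|∂Z/∂n|:
V_g = 9.81 × 1.06×10⁻⁴ / 9.57×10⁻⁵ = 10.9 m/s
Converting: 10.9 m/s × 3.6 = 39.2 km/h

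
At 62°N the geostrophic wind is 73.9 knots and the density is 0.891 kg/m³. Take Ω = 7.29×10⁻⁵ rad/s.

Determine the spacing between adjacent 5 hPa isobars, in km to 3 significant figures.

115 km

Coriolis parameter at 62°N:
f = 2Ω sin φ = 2 × 7.29×10⁻⁵ × sin 62° = 1.29×10⁻⁴ s⁻¹
Wind speed in SI: 73.9 knots = 38.0 m/s
Geostrophic balance rearranged: |∂P/∂n| = f ρ V_g
|∂P/∂n| = 1.29×10⁻⁴ × 0.891 × 38.0 = 4.36×10⁻³ Pa/m
Isobar spacing: Δn = ΔP/|∂P/∂n| = 500 Pa / 4.36×10⁻³ Pa/m = 114661 m ≈ 115 km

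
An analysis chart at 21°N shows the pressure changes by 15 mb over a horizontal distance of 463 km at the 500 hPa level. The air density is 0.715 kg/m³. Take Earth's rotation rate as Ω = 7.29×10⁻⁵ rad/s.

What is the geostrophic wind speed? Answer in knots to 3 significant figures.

169 knots

Coriolis parameter at 21°N:
f = 2Ω sin φ = 2 × 7.29×10⁻⁵ × sin 21° = 5.23×10⁻⁵ s⁻¹
Pressure gradient: |∂P/∂n| = 1500 Pa / 463000 m = 3.24×10⁻³ Pa/m
Geostrophic balance (pressure-gradient force = Coriolis force):
V_g = (1/(fρ)) |∂P/∂n| = 3.24×10⁻³ / (5.23×10⁻⁵ × 0.715) = 86.7 m/s
Converting: 86.7 m/s × 1.944 = 169 knots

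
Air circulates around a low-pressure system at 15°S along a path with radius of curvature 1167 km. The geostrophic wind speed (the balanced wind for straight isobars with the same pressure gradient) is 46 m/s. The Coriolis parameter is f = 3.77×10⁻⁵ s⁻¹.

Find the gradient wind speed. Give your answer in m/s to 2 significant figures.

Around a low, centrifugal force acts outward with Coriolis, so pressure-gradient force balances both:
(1/ρ)|∂P/∂n| = fV + V²/R  →  V² + fR·V − fR·V_g = 0
With fR = 3.77×10⁻⁵ × 1167×10³ m = 44.0 m/s:
V = [−fR + √((fR)² + 4 fR V_g)]/2 = [−44.0 + √(44.0² + 4×44.0×46)]/2 = 28.1 m/s
Subgeostrophic (V < V_g = 46 m/s), as expected around a low.

28 m/s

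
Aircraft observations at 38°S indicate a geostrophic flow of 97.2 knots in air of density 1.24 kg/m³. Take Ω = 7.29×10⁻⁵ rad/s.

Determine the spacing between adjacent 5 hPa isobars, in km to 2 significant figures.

Coriolis parameter at 38°S:
f = 2Ω sin φ = 2 × 7.29×10⁻⁵ × sin 38° = 8.98×10⁻⁵ s⁻¹
Wind speed in SI: 97.2 knots = 50.0 m/s
Geostrophic balance rearranged: |∂P/∂n| = f ρ V_g
|∂P/∂n| = 8.98×10⁻⁵ × 1.24 × 50.0 = 5.57×10⁻³ Pa/m
Isobar spacing: Δn = ΔP/|∂P/∂n| = 500 Pa / 5.57×10⁻³ Pa/m = 89835 m ≈ 90 km

90 km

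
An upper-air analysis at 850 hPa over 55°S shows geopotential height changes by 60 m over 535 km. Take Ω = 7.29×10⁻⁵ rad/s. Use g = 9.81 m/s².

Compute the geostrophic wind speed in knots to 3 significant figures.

17.9 knots

Coriolis parameter at 55°S:
f = 2Ω sin φ = 2 × 7.29×10⁻⁵ × sin 55° = 1.19×10⁻⁴ s⁻¹
Height gradient: |∂Z/∂n| = 60 m / 535000 m = 1.12×10⁻⁴
On a pressure surface, geostrophic balance gives V_g = (g/f)|∂Z/∂n|:
V_g = 9.81 × 1.12×10⁻⁴ / 1.19×10⁻⁴ = 9.21 m/s
Converting: 9.21 m/s × 1.944 = 17.9 knots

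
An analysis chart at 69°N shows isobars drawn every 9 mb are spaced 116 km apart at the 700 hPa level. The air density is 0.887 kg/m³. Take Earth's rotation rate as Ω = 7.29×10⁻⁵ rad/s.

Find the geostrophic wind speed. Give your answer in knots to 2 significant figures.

120 knots

Coriolis parameter at 69°N:
f = 2Ω sin φ = 2 × 7.29×10⁻⁵ × sin 69° = 1.36×10⁻⁴ s⁻¹
Pressure gradient: |∂P/∂n| = 900 Pa / 116000 m = 7.76×10⁻³ Pa/m
Geostrophic balance (pressure-gradient force = Coriolis force):
V_g = (1/(fρ)) |∂P/∂n| = 7.76×10⁻³ / (1.36×10⁻⁴ × 0.887) = 64.3 m/s
Converting: 64.3 m/s × 1.944 = 120 knots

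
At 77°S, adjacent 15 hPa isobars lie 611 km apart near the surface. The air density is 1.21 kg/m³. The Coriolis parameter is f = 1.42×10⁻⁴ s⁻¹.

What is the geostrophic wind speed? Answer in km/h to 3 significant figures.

51.4 km/h

Pressure gradient: |∂P/∂n| = 1500 Pa / 611000 m = 2.45×10⁻³ Pa/m
Geostrophic balance (pressure-gradient force = Coriolis force):
V_g = (1/(fρ)) |∂P/∂n| = 2.45×10⁻³ / (1.42×10⁻⁴ × 1.21) = 14.3 m/s
Converting: 14.3 m/s × 3.6 = 51.4 km/h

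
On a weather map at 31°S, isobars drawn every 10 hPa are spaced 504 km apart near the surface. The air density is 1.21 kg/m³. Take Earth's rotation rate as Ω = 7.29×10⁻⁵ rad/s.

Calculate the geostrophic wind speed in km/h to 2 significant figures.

79 km/h

Coriolis parameter at 31°S:
f = 2Ω sin φ = 2 × 7.29×10⁻⁵ × sin 31° = 7.51×10⁻⁵ s⁻¹
Pressure gradient: |∂P/∂n| = 1000 Pa / 504000 m = 1.98×10⁻³ Pa/m
Geostrophic balance (pressure-gradient force = Coriolis force):
V_g = (1/(fρ)) |∂P/∂n| = 1.98×10⁻³ / (7.51×10⁻⁵ × 1.21) = 21.8 m/s
Converting: 21.8 m/s × 3.6 = 79 km/h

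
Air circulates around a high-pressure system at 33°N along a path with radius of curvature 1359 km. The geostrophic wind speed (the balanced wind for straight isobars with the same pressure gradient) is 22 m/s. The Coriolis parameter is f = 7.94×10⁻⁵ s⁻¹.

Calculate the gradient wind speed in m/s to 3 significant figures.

Around a high, pressure-gradient force acts outward with centrifugal, so Coriolis balances both:
fV = (1/ρ)|∂P/∂n| + V²/R  →  V² − fR·V + fR·V_g = 0
With fR = 7.94×10⁻⁵ × 1359×10³ m = 108 m/s:
V = [fR − √((fR)² − 4 fR V_g)]/2 = [108 − √(108² − 4×108×22)]/2 = 30.8 m/s
Supergeostrophic (V > V_g = 22 m/s), as expected around a high.

30.8 m/s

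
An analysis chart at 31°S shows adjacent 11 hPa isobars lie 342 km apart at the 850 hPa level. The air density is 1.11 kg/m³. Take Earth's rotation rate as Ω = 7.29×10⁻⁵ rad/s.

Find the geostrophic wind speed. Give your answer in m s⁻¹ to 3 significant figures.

Coriolis parameter at 31°S:
f = 2Ω sin φ = 2 × 7.29×10⁻⁵ × sin 31° = 7.51×10⁻⁵ s⁻¹
Pressure gradient: |∂P/∂n| = 1100 Pa / 342000 m = 3.22×10⁻³ Pa/m
Geostrophic balance (pressure-gradient force = Coriolis force):
V_g = (1/(fρ)) |∂P/∂n| = 3.22×10⁻³ / (7.51×10⁻⁵ × 1.11) = 38.6 m/s

38.6 m s⁻¹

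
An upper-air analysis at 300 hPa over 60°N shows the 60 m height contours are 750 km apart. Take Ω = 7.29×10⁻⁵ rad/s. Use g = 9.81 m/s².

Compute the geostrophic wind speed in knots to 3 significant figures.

Coriolis parameter at 60°N:
f = 2Ω sin φ = 2 × 7.29×10⁻⁵ × sin 60° = 1.26×10⁻⁴ s⁻¹
Height gradient: |∂Z/∂n| = 60 m / 750000 m = 8.00×10⁻⁵
On a pressure surface, geostrophic balance gives V_g = (g/f)|∂Z/∂n|:
V_g = 9.81 × 8.00×10⁻⁵ / 1.26×10⁻⁴ = 6.22 m/s
Converting: 6.22 m/s × 1.944 = 12.1 knots

12.1 knots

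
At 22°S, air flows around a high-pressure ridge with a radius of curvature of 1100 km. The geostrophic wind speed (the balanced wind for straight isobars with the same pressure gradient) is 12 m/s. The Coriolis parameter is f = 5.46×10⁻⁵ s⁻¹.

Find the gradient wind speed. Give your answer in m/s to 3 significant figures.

16.6 m/s

Around a high, pressure-gradient force acts outward with centrifugal, so Coriolis balances both:
fV = (1/ρ)|∂P/∂n| + V²/R  →  V² − fR·V + fR·V_g = 0
With fR = 5.46×10⁻⁵ × 1100×10³ m = 60.1 m/s:
V = [fR − √((fR)² − 4 fR V_g)]/2 = [60.1 − √(60.1² − 4×60.1×12)]/2 = 16.6 m/s
Supergeostrophic (V > V_g = 12 m/s), as expected around a high.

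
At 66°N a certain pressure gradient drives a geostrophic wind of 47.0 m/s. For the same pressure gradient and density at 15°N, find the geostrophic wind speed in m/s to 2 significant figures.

With the same pressure gradient and density, V_g ∝ 1/f ∝ 1/sin φ.
V₂ = V₁ · sin φ₁ / sin φ₂ = 47.0 × sin 66° / sin 15°
V₂ = 47.0 × 0.9135/0.2588 = 170 m/s

170 m/s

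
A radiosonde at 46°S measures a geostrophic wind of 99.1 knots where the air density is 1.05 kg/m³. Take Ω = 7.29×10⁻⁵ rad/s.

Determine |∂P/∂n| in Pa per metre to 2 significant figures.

5.6×10⁻³ Pa/m

Coriolis parameter at 46°S:
f = 2Ω sin φ = 2 × 7.29×10⁻⁵ × sin 46° = 1.05×10⁻⁴ s⁻¹
Wind speed in SI: 99.1 knots = 51.0 m/s
Geostrophic balance rearranged: |∂P/∂n| = f ρ V_g
|∂P/∂n| = 1.05×10⁻⁴ × 1.05 × 51.0 = 5.61×10⁻³ Pa/m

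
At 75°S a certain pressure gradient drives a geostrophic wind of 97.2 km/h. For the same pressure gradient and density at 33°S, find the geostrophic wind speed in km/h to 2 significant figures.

With the same pressure gradient and density, V_g ∝ 1/f ∝ 1/sin φ.
V₂ = V₁ · sin φ₁ / sin φ₂ = 97.2 × sin 75° / sin 33°
V₂ = 97.2 × 0.9659/0.5446 = 170 km/h

170 km/h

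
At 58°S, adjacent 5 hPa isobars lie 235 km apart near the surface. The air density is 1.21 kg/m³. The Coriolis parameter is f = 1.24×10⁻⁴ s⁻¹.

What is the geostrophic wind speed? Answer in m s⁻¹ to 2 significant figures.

14 m s⁻¹

Pressure gradient: |∂P/∂n| = 500 Pa / 235000 m = 2.13×10⁻³ Pa/m
Geostrophic balance (pressure-gradient force = Coriolis force):
V_g = (1/(fρ)) |∂P/∂n| = 2.13×10⁻³ / (1.24×10⁻⁴ × 1.21) = 14.2 m/s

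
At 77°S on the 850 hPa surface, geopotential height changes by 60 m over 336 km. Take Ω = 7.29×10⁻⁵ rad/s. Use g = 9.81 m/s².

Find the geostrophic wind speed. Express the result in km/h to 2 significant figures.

Coriolis parameter at 77°S:
f = 2Ω sin φ = 2 × 7.29×10⁻⁵ × sin 77° = 1.42×10⁻⁴ s⁻¹
Height gradient: |∂Z/∂n| = 60 m / 336000 m = 1.79×10⁻⁴
On a pressure surface, geostrophic balance gives V_g = (g/f)|∂Z/∂n|:
V_g = 9.81 × 1.79×10⁻⁴ / 1.42×10⁻⁴ = 12.3 m/s
Converting: 12.3 m/s × 3.6 = 44 km/h

44 km/h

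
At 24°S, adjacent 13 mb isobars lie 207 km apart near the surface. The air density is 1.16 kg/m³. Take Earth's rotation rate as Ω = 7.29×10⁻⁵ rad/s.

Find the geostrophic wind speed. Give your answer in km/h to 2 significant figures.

330 km/h

Coriolis parameter at 24°S:
f = 2Ω sin φ = 2 × 7.29×10⁻⁵ × sin 24° = 5.93×10⁻⁵ s⁻¹
Pressure gradient: |∂P/∂n| = 1300 Pa / 207000 m = 6.28×10⁻³ Pa/m
Geostrophic balance (pressure-gradient force = Coriolis force):
V_g = (1/(fρ)) |∂P/∂n| = 6.28×10⁻³ / (5.93×10⁻⁵ × 1.16) = 91.3 m/s
Converting: 91.3 m/s × 3.6 = 330 km/h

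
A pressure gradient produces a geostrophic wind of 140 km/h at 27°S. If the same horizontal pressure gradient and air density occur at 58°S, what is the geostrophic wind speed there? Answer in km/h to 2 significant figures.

With the same pressure gradient and density, V_g ∝ 1/f ∝ 1/sin φ.
V₂ = V₁ · sin φ₁ / sin φ₂ = 140 × sin 27° / sin 58°
V₂ = 140 × 0.4540/0.8480 = 75 km/h

75 km/h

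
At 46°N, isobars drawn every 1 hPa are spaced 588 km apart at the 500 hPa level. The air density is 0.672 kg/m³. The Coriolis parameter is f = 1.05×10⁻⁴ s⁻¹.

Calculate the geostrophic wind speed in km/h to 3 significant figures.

8.68 km/h

Pressure gradient: |∂P/∂n| = 100 Pa / 588000 m = 1.70×10⁻⁴ Pa/m
Geostrophic balance (pressure-gradient force = Coriolis force):
V_g = (1/(fρ)) |∂P/∂n| = 1.70×10⁻⁴ / (1.05×10⁻⁴ × 0.672) = 2.41 m/s
Converting: 2.41 m/s × 3.6 = 8.68 km/h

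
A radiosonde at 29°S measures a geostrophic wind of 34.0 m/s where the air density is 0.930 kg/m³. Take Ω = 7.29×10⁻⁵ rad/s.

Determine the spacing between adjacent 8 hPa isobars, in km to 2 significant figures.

360 km

Coriolis parameter at 29°S:
f = 2Ω sin φ = 2 × 7.29×10⁻⁵ × sin 29° = 7.07×10⁻⁵ s⁻¹
Geostrophic balance rearranged: |∂P/∂n| = f ρ V_g
|∂P/∂n| = 7.07×10⁻⁵ × 0.930 × 34.0 = 2.24×10⁻³ Pa/m
Isobar spacing: Δn = ΔP/|∂P/∂n| = 800 Pa / 2.24×10⁻³ Pa/m = 357931 m ≈ 360 km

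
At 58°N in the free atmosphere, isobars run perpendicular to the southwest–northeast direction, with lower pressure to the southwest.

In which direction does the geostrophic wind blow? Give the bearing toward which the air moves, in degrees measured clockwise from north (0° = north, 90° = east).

The pressure-gradient force points toward the southwest (bearing 225°).
Geostrophic balance: in the Northern Hemisphere the Coriolis force deflects motion to the right, so the geostrophic wind blows 90° to the right of the pressure-gradient force (low pressure on the left).
Rotating 225° by 90° clockwise gives 315° — the wind blows toward the northwest.

315°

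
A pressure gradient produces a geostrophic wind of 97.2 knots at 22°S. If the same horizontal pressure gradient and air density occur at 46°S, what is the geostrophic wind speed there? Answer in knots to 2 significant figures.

With the same pressure gradient and density, V_g ∝ 1/f ∝ 1/sin φ.
V₂ = V₁ · sin φ₁ / sin φ₂ = 97.2 × sin 22° / sin 46°
V₂ = 97.2 × 0.3746/0.7193 = 51 knots

51 knots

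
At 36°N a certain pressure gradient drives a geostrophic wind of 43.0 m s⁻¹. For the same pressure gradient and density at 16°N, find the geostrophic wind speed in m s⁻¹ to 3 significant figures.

With the same pressure gradient and density, V_g ∝ 1/f ∝ 1/sin φ.
V₂ = V₁ · sin φ₁ / sin φ₂ = 43.0 × sin 36° / sin 16°
V₂ = 43.0 × 0.5878/0.2756 = 91.7 m s⁻¹

91.7 m s⁻¹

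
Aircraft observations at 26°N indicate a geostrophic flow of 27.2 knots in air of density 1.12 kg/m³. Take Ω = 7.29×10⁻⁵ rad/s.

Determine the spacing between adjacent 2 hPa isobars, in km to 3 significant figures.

200 km

Coriolis parameter at 26°N:
f = 2Ω sin φ = 2 × 7.29×10⁻⁵ × sin 26° = 6.39×10⁻⁵ s⁻¹
Wind speed in SI: 27.2 knots = 14.0 m/s
Geostrophic balance rearranged: |∂P/∂n| = f ρ V_g
|∂P/∂n| = 6.39×10⁻⁵ × 1.12 × 14.0 = 1.00×10⁻³ Pa/m
Isobar spacing: Δn = ΔP/|∂P/∂n| = 200 Pa / 1.00×10⁻³ Pa/m = 199667 m ≈ 200 km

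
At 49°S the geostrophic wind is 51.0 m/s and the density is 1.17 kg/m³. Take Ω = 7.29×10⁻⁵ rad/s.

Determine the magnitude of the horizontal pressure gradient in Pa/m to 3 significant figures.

Coriolis parameter at 49°S:
f = 2Ω sin φ = 2 × 7.29×10⁻⁵ × sin 49° = 1.10×10⁻⁴ s⁻¹
Geostrophic balance rearranged: |∂P/∂n| = f ρ V_g
|∂P/∂n| = 1.10×10⁻⁴ × 1.17 × 51.0 = 6.57×10⁻³ Pa/m

6.57×10⁻³ Pa/m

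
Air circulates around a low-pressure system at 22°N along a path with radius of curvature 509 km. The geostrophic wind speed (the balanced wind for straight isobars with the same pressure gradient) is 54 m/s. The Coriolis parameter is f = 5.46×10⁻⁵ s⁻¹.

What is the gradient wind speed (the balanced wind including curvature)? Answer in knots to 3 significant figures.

Around a low, centrifugal force acts outward with Coriolis, so pressure-gradient force balances both:
(1/ρ)|∂P/∂n| = fV + V²/R  →  V² + fR·V − fR·V_g = 0
With fR = 5.46×10⁻⁵ × 509×10³ m = 27.8 m/s:
V = [−fR + √((fR)² + 4 fR V_g)]/2 = [−27.8 + √(27.8² + 4×27.8×54)]/2 = 27.3 m/s
Subgeostrophic (V < V_g = 54 m/s), as expected around a low.
Converting: 27.3 m/s × 1.944 = 53.0 knots

53.0 knots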